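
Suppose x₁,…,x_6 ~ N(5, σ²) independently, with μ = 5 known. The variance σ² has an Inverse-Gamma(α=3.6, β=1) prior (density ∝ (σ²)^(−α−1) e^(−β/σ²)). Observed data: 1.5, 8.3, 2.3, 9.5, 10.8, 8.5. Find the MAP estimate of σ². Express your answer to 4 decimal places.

σ̂²_MAP = 6.4849

Sum of squared deviations about the known mean: SS = (1.5−5)² + (8.3−5)² + (2.3−5)² + (9.5−5)² + (10.8−5)² + (8.5−5)² = 96.57.
The Normal likelihood contributes (σ²)^(−n/2) exp(−SS/(2σ²)), so the posterior is Inverse-Gamma(α + n/2, β + SS/2) = Inverse-Gamma(6.6, 49.285).
The mode of Inverse-Gamma(a, b) is b/(a+1) = 49.285/7.6 ≈ 6.4849.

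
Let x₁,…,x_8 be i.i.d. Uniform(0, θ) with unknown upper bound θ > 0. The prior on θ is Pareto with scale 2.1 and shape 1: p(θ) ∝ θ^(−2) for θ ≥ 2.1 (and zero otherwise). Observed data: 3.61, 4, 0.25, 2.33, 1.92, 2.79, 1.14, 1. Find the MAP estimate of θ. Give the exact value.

θ̂_MAP = 4

The Uniform(0, θ) likelihood is θ^(−n) for θ ≥ max(xᵢ), zero otherwise. Here max(xᵢ) = 4.
Posterior ∝ θ^(−2) · θ^(−8) = θ^(−10) on θ ≥ max(2.1, 4) = 4.
This density is strictly decreasing in θ, so the posterior mode lies at the lower boundary of the support.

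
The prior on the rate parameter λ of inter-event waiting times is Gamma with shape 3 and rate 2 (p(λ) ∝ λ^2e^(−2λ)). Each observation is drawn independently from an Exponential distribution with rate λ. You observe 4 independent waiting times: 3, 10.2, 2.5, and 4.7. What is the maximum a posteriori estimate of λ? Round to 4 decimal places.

The Exponential(rate=λ) likelihood is ∝ λ^n e^(−λΣtᵢ). Here n = 4 and Σtᵢ = 3 + 10.2 + 2.5 + 4.7 = 20.4.
Posterior ∝ λ^2e^(−2λ) · λ^4e^(−20.4λ) = λ^6e^(−22.4λ), i.e. Gamma(7, 22.4).
Mode = (a−1)/b = 6/22.4 ≈ 0.2679.

λ̂_MAP = 0.2679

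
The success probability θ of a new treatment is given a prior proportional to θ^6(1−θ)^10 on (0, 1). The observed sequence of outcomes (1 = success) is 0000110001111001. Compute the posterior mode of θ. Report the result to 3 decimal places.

The prior density ∝ θ^6(1−θ)^10 is the kernel of Beta(7, 11).
Data: 7 successes in 16 trials (from the sequence). The binomial likelihood contributes θ^7(1−θ)^9, so the posterior is Beta(7+7, 11+9) = Beta(14, 20).
For Beta(a, b) with a, b > 1 the mode is (a−1)/(a+b−2) = 13/32 ≈ 0.406.

θ̂_MAP = 0.406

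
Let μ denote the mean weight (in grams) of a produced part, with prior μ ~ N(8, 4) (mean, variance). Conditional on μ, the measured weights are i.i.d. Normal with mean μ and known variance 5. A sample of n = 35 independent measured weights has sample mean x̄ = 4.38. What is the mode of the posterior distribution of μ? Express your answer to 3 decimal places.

n = 35, x̄ = 4.38.
For a Normal prior and Normal likelihood with known variance, the posterior is Normal; its mode equals its mean, the precision-weighted average.
Prior precision 1/σ₀² = 1/4 = 0.25; data precision n/σ² = 35/5 = 7.
μ̂ = (0.25·8 + 7·4.38) / (0.25 + 7) = 32.66/7.25 = 3266/725 ≈ 4.505.

μ̂_MAP = 4.505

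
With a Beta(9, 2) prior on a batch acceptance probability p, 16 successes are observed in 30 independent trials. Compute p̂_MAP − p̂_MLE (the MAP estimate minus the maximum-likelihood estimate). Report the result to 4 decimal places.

Posterior is Beta(25, 16); MAP = (25−1)/(41−2) = 24/39 ≈ 0.61538.
MLE ignores the prior: p̂_MLE = k/n = 16/30 ≈ 0.53333.
Difference = 24/39 − 16/30 = 16/195 ≈ 0.0821.

MAP − MLE = 0.0821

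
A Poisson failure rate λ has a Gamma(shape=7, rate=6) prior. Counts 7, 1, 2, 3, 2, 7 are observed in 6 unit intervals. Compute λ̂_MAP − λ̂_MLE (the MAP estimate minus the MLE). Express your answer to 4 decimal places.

Σxᵢ = 22. Posterior is Gamma(29, 12); MAP = (29−1)/12 = 28/12 ≈ 2.33333.
MLE = x̄ = 22/6 ≈ 3.66667.
Difference = 28/12 − 22/6 = -4/3 ≈ -1.3333.

MAP − MLE = -1.3333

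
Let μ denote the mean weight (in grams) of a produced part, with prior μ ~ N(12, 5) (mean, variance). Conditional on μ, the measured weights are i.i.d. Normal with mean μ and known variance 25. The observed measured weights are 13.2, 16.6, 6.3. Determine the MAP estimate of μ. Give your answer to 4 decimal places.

n = 3; x̄ = (13.2 + 16.6 + 6.3)/3 = 36.1/3 = 361/30 ≈ 12.0333.
For a Normal prior and Normal likelihood with known variance, the posterior is Normal; its mode equals its mean, the precision-weighted average.
Prior precision 1/σ₀² = 1/5 = 0.2; data precision n/σ² = 3/25 = 0.12.
μ̂ = (0.2·12 + 0.12·(361/30)) / (0.2 + 0.12) = 3.844/0.32 = 12.0125.

μ̂_MAP = 12.0125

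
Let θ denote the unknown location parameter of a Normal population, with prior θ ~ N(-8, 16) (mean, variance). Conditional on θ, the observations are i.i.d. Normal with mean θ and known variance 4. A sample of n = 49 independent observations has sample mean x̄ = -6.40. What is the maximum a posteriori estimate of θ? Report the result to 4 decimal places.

n = 49, x̄ = -6.40.
For a Normal prior and Normal likelihood with known variance, the posterior is Normal; its mode equals its mean, the precision-weighted average.
Prior precision 1/σ₀² = 1/16 = 0.0625; data precision n/σ² = 49/4 = 12.25.
θ̂ = (0.0625·(-8) + 12.25·(-6.4)) / (0.0625 + 12.25) = (-78.9)/12.3125 = -6312/985 ≈ -6.4081.

θ̂_MAP = -6.4081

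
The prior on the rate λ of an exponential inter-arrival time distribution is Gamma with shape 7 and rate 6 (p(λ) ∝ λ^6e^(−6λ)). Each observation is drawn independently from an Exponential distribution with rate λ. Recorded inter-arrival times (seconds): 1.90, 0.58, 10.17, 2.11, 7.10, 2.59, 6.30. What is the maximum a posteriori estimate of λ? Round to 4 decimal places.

The Exponential(rate=λ) likelihood is ∝ λ^n e^(−λΣtᵢ). Here n = 7 and Σtᵢ = 1.90 + 0.58 + 10.17 + 2.11 + 7.10 + 2.59 + 6.30 = 30.75.
Posterior ∝ λ^6e^(−6λ) · λ^7e^(−30.75λ) = λ^13e^(−36.75λ), i.e. Gamma(14, 36.75).
Mode = (a−1)/b = 13/36.75 ≈ 0.3537.

λ̂_MAP = 0.3537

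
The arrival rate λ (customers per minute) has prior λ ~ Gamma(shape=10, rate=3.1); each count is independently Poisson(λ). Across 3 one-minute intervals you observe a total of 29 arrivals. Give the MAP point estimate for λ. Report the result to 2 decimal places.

λ̂_MAP = 6.23

Σxᵢ = 29, n = 3.
Posterior ∝ λ^9e^(−3.1λ) · λ^29e^(−3λ) = λ^38e^(−6.1λ), i.e. Gamma(shape=39, rate=6.1).
The mode of a Gamma(a, b) with a ≥ 1 (shape–rate) is (a−1)/b = 38/6.1 ≈ 6.23.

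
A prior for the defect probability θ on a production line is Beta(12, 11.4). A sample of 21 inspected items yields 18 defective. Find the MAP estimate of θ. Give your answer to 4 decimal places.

Prior: Beta(12, 11.4).
Data: 18 successes in 21 trials. The binomial likelihood contributes θ^18(1−θ)^3, so the posterior is Beta(12+18, 11.4+3) = Beta(30, 14.4).
For Beta(a, b) with a, b > 1 the mode is (a−1)/(a+b−2) = 29/42.4 ≈ 0.6840.

θ̂_MAP = 0.6840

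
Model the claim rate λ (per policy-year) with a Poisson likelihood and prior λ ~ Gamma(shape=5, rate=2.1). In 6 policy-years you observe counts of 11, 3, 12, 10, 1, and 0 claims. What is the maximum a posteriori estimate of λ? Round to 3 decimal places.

Σxᵢ = 11+3+12+10+1+0 = 37, with n = 6.
Posterior ∝ λ^4e^(−2.1λ) · λ^37e^(−6λ) = λ^41e^(−8.1λ), i.e. Gamma(shape=42, rate=8.1).
The mode of a Gamma(a, b) with a ≥ 1 (shape–rate) is (a−1)/b = 41/8.1 ≈ 5.062.

λ̂_MAP = 5.062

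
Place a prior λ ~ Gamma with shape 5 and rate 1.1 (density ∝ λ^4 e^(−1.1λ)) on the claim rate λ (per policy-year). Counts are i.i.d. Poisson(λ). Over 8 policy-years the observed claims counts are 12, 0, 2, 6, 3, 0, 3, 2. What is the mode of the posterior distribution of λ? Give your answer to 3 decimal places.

Σxᵢ = 12+0+2+6+3+0+3+2 = 28, with n = 8.
Posterior ∝ λ^4e^(−1.1λ) · λ^28e^(−8λ) = λ^32e^(−9.1λ), i.e. Gamma(shape=33, rate=9.1).
The mode of a Gamma(a, b) with a ≥ 1 (shape–rate) is (a−1)/b = 32/9.1 ≈ 3.516.

λ̂_MAP = 3.516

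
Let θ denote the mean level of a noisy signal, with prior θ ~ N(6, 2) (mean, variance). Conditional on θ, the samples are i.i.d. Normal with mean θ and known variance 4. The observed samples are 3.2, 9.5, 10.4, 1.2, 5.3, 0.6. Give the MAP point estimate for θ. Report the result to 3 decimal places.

θ̂_MAP = 5.275

n = 6; x̄ = (3.2 + 9.5 + 10.4 + 1.2 + 5.3 + 0.6)/6 = 30.2/6 = 151/30 ≈ 5.0333.
For a Normal prior and Normal likelihood with known variance, the posterior is Normal; its mode equals its mean, the precision-weighted average.
Prior precision 1/σ₀² = 1/2 = 0.5; data precision n/σ² = 6/4 = 1.5.
θ̂ = (0.5·6 + 1.5·(151/30)) / (0.5 + 1.5) = 10.55/2 = 5.275.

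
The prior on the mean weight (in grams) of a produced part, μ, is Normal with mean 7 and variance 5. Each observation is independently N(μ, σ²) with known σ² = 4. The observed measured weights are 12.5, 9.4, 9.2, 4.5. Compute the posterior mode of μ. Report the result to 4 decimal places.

μ̂_MAP = 8.5833

n = 4; x̄ = (12.5 + 9.4 + 9.2 + 4.5)/4 = 35.6/4 = 8.9.
For a Normal prior and Normal likelihood with known variance, the posterior is Normal; its mode equals its mean, the precision-weighted average.
Prior precision 1/σ₀² = 1/5 = 0.2; data precision n/σ² = 4/4 = 1.
μ̂ = (0.2·7 + 1·8.9) / (0.2 + 1) = 10.3/1.2 = 103/12 ≈ 8.5833.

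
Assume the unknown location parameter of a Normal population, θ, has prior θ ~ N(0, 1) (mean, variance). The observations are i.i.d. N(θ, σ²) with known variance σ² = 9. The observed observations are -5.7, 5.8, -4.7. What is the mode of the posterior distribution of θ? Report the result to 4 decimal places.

n = 3; x̄ = ((-5.7) + 5.8 + (-4.7))/3 = -4.6/3 = -23/15 ≈ -1.5333.
For a Normal prior and Normal likelihood with known variance, the posterior is Normal; its mode equals its mean, the precision-weighted average.
Prior precision 1/σ₀² = 1/1 = 1; data precision n/σ² = 3/9 = 1/3.
θ̂ = (1·0 + (1/3)·(-23/15)) / (1 + 1/3) = (-23/45)/(4/3) = -23/60 ≈ -0.3833.

θ̂_MAP = -0.3833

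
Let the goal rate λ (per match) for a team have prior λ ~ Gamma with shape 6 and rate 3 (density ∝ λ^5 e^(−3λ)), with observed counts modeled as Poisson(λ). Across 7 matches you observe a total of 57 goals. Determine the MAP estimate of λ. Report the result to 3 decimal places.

λ̂_MAP = 6.200

Σxᵢ = 57, n = 7.
Posterior ∝ λ^5e^(−3λ) · λ^57e^(−7λ) = λ^62e^(−10λ), i.e. Gamma(shape=63, rate=10).
The mode of a Gamma(a, b) with a ≥ 1 (shape–rate) is (a−1)/b = 62/10 ≈ 6.200.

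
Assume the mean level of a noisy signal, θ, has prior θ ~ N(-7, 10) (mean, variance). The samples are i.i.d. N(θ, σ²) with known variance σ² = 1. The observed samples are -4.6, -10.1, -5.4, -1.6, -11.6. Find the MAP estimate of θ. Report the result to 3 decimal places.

n = 5; x̄ = ((-4.6) + (-10.1) + (-5.4) + (-1.6) + (-11.6))/5 = -33.3/5 = -6.66.
For a Normal prior and Normal likelihood with known variance, the posterior is Normal; its mode equals its mean, the precision-weighted average.
Prior precision 1/σ₀² = 1/10 = 0.1; data precision n/σ² = 5/1 = 5.
θ̂ = (0.1·(-7) + 5·(-6.66)) / (0.1 + 5) = (-34)/5.1 = -20/3 ≈ -6.667.

θ̂_MAP = -6.667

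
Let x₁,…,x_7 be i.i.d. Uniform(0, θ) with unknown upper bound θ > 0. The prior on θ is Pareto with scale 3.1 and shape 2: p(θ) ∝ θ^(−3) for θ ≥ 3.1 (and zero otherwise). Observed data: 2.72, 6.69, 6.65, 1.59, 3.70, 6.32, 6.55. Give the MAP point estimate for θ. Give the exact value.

θ̂_MAP = 6.69

The Uniform(0, θ) likelihood is θ^(−n) for θ ≥ max(xᵢ), zero otherwise. Here max(xᵢ) = 6.69.
Posterior ∝ θ^(−3) · θ^(−7) = θ^(−10) on θ ≥ max(3.1, 6.69) = 6.69.
This density is strictly decreasing in θ, so the posterior mode lies at the lower boundary of the support.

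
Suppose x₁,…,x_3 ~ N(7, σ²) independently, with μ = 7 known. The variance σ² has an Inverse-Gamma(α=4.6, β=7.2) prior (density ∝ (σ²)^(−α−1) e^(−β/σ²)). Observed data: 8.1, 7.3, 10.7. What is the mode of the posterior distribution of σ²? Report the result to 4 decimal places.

Sum of squared deviations about the known mean: SS = (8.1−7)² + (7.3−7)² + (10.7−7)² = 14.99.
The Normal likelihood contributes (σ²)^(−n/2) exp(−SS/(2σ²)), so the posterior is Inverse-Gamma(α + n/2, β + SS/2) = Inverse-Gamma(6.1, 14.695).
The mode of Inverse-Gamma(a, b) is b/(a+1) = 14.695/7.1 ≈ 2.0697.

σ̂²_MAP = 2.0697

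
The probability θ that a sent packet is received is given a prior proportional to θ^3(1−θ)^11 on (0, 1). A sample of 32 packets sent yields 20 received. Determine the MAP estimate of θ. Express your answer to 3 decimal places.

The prior density ∝ θ^3(1−θ)^11 is the kernel of Beta(4, 12).
Data: 20 successes in 32 trials. The binomial likelihood contributes θ^20(1−θ)^12, so the posterior is Beta(4+20, 12+12) = Beta(24, 24).
For Beta(a, b) with a, b > 1 the mode is (a−1)/(a+b−2) = 23/46 ≈ 0.500.

θ̂_MAP = 0.500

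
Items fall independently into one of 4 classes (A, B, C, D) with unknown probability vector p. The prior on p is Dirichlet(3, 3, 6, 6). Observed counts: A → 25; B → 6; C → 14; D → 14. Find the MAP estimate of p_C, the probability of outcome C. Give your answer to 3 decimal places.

MAP estimate of p_C = 0.260

The posterior is Dirichlet(αᵢ + nᵢ) = Dirichlet(28, 9, 20, 20).
For a Dirichlet(a₁,…,a_K) with all aᵢ > 1, the mode has j-th component (aⱼ − 1)/(Σaᵢ − K).
Here Σaᵢ = 77 and K = 4, so p_C = (20 − 1)/(77 − 4) = 19/73 ≈ 0.260.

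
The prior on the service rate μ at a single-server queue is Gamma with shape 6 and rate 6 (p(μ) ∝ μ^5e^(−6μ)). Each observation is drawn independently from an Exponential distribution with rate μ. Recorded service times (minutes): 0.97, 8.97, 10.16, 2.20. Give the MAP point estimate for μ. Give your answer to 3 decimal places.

μ̂_MAP = 0.318

The Exponential(rate=μ) likelihood is ∝ μ^n e^(−μΣtᵢ). Here n = 4 and Σtᵢ = 0.97 + 8.97 + 10.16 + 2.20 = 22.30.
Posterior ∝ μ^5e^(−6μ) · μ^4e^(−22.30μ) = μ^9e^(−28.30μ), i.e. Gamma(10, 28.30).
Mode = (a−1)/b = 9/28.30 ≈ 0.318.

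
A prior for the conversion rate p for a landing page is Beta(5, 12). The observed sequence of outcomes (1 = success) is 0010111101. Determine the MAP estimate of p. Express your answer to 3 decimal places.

Prior: Beta(5, 12).
Data: 6 successes in 10 trials (from the sequence). The binomial likelihood contributes p^6(1−p)^4, so the posterior is Beta(5+6, 12+4) = Beta(11, 16).
For Beta(a, b) with a, b > 1 the mode is (a−1)/(a+b−2) = 10/25 ≈ 0.400.

p̂_MAP = 0.400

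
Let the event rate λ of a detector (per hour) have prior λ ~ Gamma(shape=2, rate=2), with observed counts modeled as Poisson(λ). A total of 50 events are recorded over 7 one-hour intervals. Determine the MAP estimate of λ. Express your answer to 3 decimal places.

Σxᵢ = 50, n = 7.
Posterior ∝ λe^(−2λ) · λ^50e^(−7λ) = λ^51e^(−9λ), i.e. Gamma(shape=52, rate=9).
The mode of a Gamma(a, b) with a ≥ 1 (shape–rate) is (a−1)/b = 51/9 ≈ 5.667.

λ̂_MAP = 5.667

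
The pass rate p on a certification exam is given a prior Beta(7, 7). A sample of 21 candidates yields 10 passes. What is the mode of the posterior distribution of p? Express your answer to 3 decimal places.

Prior: Beta(7, 7).
Data: 10 successes in 21 trials. The binomial likelihood contributes p^10(1−p)^11, so the posterior is Beta(7+10, 7+11) = Beta(17, 18).
For Beta(a, b) with a, b > 1 the mode is (a−1)/(a+b−2) = 16/33 ≈ 0.485.

p̂_MAP = 0.485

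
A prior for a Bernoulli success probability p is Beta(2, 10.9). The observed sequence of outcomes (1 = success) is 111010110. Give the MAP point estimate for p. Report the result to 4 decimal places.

Prior: Beta(2, 10.9).
Data: 6 successes in 9 trials (from the sequence). The binomial likelihood contributes p^6(1−p)^3, so the posterior is Beta(2+6, 10.9+3) = Beta(8, 13.9).
For Beta(a, b) with a, b > 1 the mode is (a−1)/(a+b−2) = 7/19.9 ≈ 0.3518.

p̂_MAP = 0.3518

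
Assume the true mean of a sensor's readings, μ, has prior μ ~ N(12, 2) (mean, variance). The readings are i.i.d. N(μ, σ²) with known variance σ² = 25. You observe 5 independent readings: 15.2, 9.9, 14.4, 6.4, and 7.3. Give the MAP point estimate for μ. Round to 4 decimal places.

n = 5; x̄ = (15.2 + 9.9 + 14.4 + 6.4 + 7.3)/5 = 53.2/5 = 10.64.
For a Normal prior and Normal likelihood with known variance, the posterior is Normal; its mode equals its mean, the precision-weighted average.
Prior precision 1/σ₀² = 1/2 = 0.5; data precision n/σ² = 5/25 = 0.2.
μ̂ = (0.5·12 + 0.2·10.64) / (0.5 + 0.2) = 8.128/0.7 = 2032/175 ≈ 11.6114.

μ̂_MAP = 11.6114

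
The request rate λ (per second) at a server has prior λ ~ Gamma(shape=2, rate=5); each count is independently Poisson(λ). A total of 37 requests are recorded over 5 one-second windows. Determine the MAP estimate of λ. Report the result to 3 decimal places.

Σxᵢ = 37, n = 5.
Posterior ∝ λe^(−5λ) · λ^37e^(−5λ) = λ^38e^(−10λ), i.e. Gamma(shape=39, rate=10).
The mode of a Gamma(a, b) with a ≥ 1 (shape–rate) is (a−1)/b = 38/10 ≈ 3.800.

λ̂_MAP = 3.800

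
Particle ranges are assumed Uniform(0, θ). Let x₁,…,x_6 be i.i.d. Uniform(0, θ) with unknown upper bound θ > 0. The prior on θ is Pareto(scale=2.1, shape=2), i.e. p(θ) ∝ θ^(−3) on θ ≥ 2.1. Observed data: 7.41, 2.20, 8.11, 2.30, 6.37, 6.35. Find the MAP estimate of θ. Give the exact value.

θ̂_MAP = 8.11

The Uniform(0, θ) likelihood is θ^(−n) for θ ≥ max(xᵢ), zero otherwise. Here max(xᵢ) = 8.11.
Posterior ∝ θ^(−3) · θ^(−6) = θ^(−9) on θ ≥ max(2.1, 8.11) = 8.11.
This density is strictly decreasing in θ, so the posterior mode lies at the lower boundary of the support.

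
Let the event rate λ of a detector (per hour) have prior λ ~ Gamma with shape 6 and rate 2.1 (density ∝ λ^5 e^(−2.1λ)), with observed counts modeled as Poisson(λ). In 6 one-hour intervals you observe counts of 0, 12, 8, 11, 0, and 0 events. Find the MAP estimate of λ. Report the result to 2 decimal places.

λ̂_MAP = 4.44

Σxᵢ = 0+12+8+11+0+0 = 31, with n = 6.
Posterior ∝ λ^5e^(−2.1λ) · λ^31e^(−6λ) = λ^36e^(−8.1λ), i.e. Gamma(shape=37, rate=8.1).
The mode of a Gamma(a, b) with a ≥ 1 (shape–rate) is (a−1)/b = 36/8.1 ≈ 4.44.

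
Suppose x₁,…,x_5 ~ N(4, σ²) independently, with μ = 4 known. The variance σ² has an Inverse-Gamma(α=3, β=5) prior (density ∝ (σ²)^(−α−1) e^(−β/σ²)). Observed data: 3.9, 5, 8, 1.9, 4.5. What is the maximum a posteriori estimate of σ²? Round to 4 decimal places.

σ̂²_MAP = 2.4362

Sum of squared deviations about the known mean: SS = (3.9−4)² + (5−4)² + (8−4)² + (1.9−4)² + (4.5−4)² = 21.67.
The Normal likelihood contributes (σ²)^(−n/2) exp(−SS/(2σ²)), so the posterior is Inverse-Gamma(α + n/2, β + SS/2) = Inverse-Gamma(5.5, 15.835).
The mode of Inverse-Gamma(a, b) is b/(a+1) = 15.835/6.5 ≈ 2.4362.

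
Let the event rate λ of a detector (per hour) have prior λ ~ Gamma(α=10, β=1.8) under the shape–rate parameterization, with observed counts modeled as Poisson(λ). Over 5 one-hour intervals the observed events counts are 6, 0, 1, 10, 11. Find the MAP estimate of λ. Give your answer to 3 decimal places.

Σxᵢ = 6+0+1+10+11 = 28, with n = 5.
Posterior ∝ λ^9e^(−1.8λ) · λ^28e^(−5λ) = λ^37e^(−6.8λ), i.e. Gamma(shape=38, rate=6.8).
The mode of a Gamma(a, b) with a ≥ 1 (shape–rate) is (a−1)/b = 37/6.8 ≈ 5.441.

λ̂_MAP = 5.441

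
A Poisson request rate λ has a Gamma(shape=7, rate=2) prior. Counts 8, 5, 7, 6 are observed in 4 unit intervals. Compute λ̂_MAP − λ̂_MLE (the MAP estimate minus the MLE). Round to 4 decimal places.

MAP − MLE = -1.1667

Σxᵢ = 26. Posterior is Gamma(33, 6); MAP = (33−1)/6 = 32/6 ≈ 5.33333.
MLE = x̄ = 26/4 ≈ 6.50000.
Difference = 32/6 − 26/4 = -7/6 ≈ -1.1667.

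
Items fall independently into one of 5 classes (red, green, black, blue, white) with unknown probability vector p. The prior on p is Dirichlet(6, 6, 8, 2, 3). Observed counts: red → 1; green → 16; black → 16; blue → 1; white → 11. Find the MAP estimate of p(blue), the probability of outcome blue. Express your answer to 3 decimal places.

MAP estimate of p(blue) = 0.031

The posterior is Dirichlet(αᵢ + nᵢ) = Dirichlet(7, 22, 24, 3, 14).
For a Dirichlet(a₁,…,a_K) with all aᵢ > 1, the mode has j-th component (aⱼ − 1)/(Σaᵢ − K).
Here Σaᵢ = 70 and K = 5, so p(blue) = (3 − 1)/(70 − 5) = 2/65 ≈ 0.031.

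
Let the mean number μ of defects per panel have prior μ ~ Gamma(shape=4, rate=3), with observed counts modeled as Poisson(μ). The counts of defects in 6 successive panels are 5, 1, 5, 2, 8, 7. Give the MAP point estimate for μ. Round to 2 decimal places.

μ̂_MAP = 3.44

Σxᵢ = 5+1+5+2+8+7 = 28, with n = 6.
Posterior ∝ μ^3e^(−3μ) · μ^28e^(−6μ) = μ^31e^(−9μ), i.e. Gamma(shape=32, rate=9).
The mode of a Gamma(a, b) with a ≥ 1 (shape–rate) is (a−1)/b = 31/9 ≈ 3.44.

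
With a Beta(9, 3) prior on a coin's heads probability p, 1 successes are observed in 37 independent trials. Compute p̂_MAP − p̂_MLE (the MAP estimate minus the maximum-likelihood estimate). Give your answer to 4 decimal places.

Posterior is Beta(10, 39); MAP = (10−1)/(49−2) = 9/47 ≈ 0.19149.
MLE ignores the prior: p̂_MLE = k/n = 1/37 ≈ 0.02703.
Difference = 9/47 − 1/37 = 286/1739 ≈ 0.1645.

MAP − MLE = 0.1645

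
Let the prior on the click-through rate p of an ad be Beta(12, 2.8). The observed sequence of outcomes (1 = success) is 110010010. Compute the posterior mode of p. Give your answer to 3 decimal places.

Prior: Beta(12, 2.8).
Data: 4 successes in 9 trials (from the sequence). The binomial likelihood contributes p^4(1−p)^5, so the posterior is Beta(12+4, 2.8+5) = Beta(16, 7.8).
For Beta(a, b) with a, b > 1 the mode is (a−1)/(a+b−2) = 15/21.8 ≈ 0.688.

p̂_MAP = 0.688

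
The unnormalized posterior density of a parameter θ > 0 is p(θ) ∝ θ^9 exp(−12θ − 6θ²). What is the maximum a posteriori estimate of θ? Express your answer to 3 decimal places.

ℓ'(θ) = 9/θ − 12 − 12θ. Setting this to zero and multiplying by θ: 12θ² + 12θ − 9 = 0.
θ = (−12 + √(12² + 4·12·9)) / (2·12) = (−12 + √576) / 24 = (−12 + 24)/24 = 1/2.
ℓ''(θ) = −9/θ² − 12 < 0, confirming a maximum.

θ̂_MAP = 0.500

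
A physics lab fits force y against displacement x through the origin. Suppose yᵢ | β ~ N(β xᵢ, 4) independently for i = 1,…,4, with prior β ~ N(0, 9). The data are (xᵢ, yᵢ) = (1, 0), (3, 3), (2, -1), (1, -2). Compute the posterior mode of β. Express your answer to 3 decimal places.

β̂_MAP = 0.324

log p(β | y) = −Σ(yᵢ − βxᵢ)²/(2·4) − β²/(2·9) + const.
Setting the derivative to zero: Σxᵢ(yᵢ − βxᵢ)/4 − β/9 = 0, so β = Σxᵢyᵢ / (Σxᵢ² + σ²/τ²).
Σxᵢyᵢ = 1·0 + 3·3 + 2·(-1) + 1·(-2) = 5; Σxᵢ² = 15; σ²/τ² = 4/9.
β̂_MAP = 5 / (15 + 4/9) = 5/(139/9) = 45/139 ≈ 0.324.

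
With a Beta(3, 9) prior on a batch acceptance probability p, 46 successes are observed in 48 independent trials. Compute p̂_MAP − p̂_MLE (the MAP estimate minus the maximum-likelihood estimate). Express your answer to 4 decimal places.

MAP − MLE = -0.1307

Posterior is Beta(49, 11); MAP = (49−1)/(60−2) = 48/58 ≈ 0.82759.
MLE ignores the prior: p̂_MLE = k/n = 46/48 ≈ 0.95833.
Difference = 48/58 − 46/48 = -91/696 ≈ -0.1307.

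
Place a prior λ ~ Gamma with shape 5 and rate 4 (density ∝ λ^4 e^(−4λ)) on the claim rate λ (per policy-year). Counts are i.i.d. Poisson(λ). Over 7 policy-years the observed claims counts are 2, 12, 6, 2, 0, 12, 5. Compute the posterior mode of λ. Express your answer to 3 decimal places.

λ̂_MAP = 3.909

Σxᵢ = 2+12+6+2+0+12+5 = 39, with n = 7.
Posterior ∝ λ^4e^(−4λ) · λ^39e^(−7λ) = λ^43e^(−11λ), i.e. Gamma(shape=44, rate=11).
The mode of a Gamma(a, b) with a ≥ 1 (shape–rate) is (a−1)/b = 43/11 ≈ 3.909.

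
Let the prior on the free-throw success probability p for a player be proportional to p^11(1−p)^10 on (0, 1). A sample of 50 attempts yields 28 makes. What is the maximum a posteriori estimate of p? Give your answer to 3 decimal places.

p̂_MAP = 0.549

The prior density ∝ p^11(1−p)^10 is the kernel of Beta(12, 11).
Data: 28 successes in 50 trials. The binomial likelihood contributes p^28(1−p)^22, so the posterior is Beta(12+28, 11+22) = Beta(40, 33).
For Beta(a, b) with a, b > 1 the mode is (a−1)/(a+b−2) = 39/71 ≈ 0.549.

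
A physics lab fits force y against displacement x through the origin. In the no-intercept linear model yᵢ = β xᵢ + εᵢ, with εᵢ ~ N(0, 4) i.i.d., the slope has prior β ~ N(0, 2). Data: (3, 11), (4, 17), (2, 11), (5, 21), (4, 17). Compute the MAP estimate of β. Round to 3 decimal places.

log p(β | y) = −Σ(yᵢ − βxᵢ)²/(2·4) − β²/(2·2) + const.
Setting the derivative to zero: Σxᵢ(yᵢ − βxᵢ)/4 − β/2 = 0, so β = Σxᵢyᵢ / (Σxᵢ² + σ²/τ²).
Σxᵢyᵢ = 3·11 + 4·17 + 2·11 + 5·21 + 4·17 = 296; Σxᵢ² = 70; σ²/τ² = 2.
β̂_MAP = 296 / (70 + 2) = 296/72 ≈ 4.111.

β̂_MAP = 4.111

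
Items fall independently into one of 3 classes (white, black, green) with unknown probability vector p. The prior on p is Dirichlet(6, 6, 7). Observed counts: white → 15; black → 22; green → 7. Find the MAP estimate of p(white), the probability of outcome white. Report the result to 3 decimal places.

The posterior is Dirichlet(αᵢ + nᵢ) = Dirichlet(21, 28, 14).
For a Dirichlet(a₁,…,a_K) with all aᵢ > 1, the mode has j-th component (aⱼ − 1)/(Σaᵢ − K).
Here Σaᵢ = 63 and K = 3, so p(white) = (21 − 1)/(63 − 3) = 20/60 ≈ 0.333.

MAP estimate of p(white) = 0.333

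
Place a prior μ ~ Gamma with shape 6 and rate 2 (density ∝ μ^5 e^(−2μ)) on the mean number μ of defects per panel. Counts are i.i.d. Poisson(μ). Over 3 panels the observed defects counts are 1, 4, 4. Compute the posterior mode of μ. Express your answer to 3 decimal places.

Σxᵢ = 1+4+4 = 9, with n = 3.
Posterior ∝ μ^5e^(−2μ) · μ^9e^(−3μ) = μ^14e^(−5μ), i.e. Gamma(shape=15, rate=5).
The mode of a Gamma(a, b) with a ≥ 1 (shape–rate) is (a−1)/b = 14/5 ≈ 2.800.

μ̂_MAP = 2.800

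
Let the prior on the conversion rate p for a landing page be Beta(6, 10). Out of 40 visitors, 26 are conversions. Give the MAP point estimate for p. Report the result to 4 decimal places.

Prior: Beta(6, 10).
Data: 26 successes in 40 trials. The binomial likelihood contributes p^26(1−p)^14, so the posterior is Beta(6+26, 10+14) = Beta(32, 24).
For Beta(a, b) with a, b > 1 the mode is (a−1)/(a+b−2) = 31/54 ≈ 0.5741.

p̂_MAP = 0.5741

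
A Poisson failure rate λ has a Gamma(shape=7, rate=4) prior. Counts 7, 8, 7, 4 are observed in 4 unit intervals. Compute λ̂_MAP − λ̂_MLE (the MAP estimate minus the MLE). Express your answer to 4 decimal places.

Σxᵢ = 26. Posterior is Gamma(33, 8); MAP = (33−1)/8 = 32/8 ≈ 4.00000.
MLE = x̄ = 26/4 ≈ 6.50000.
Difference = 32/8 − 26/4 = -5/2 ≈ -2.5000.

MAP − MLE = -2.5000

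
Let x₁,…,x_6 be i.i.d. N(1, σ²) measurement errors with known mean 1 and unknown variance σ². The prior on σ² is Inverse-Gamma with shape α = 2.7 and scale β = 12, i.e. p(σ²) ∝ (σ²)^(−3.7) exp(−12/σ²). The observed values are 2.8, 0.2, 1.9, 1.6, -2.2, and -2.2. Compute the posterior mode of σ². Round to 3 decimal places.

σ̂²_MAP = 3.696

Sum of squared deviations about the known mean: SS = (2.8−1)² + (0.2−1)² + (1.9−1)² + (1.6−1)² + (-2.2−1)² + (-2.2−1)² = 25.53.
The Normal likelihood contributes (σ²)^(−n/2) exp(−SS/(2σ²)), so the posterior is Inverse-Gamma(α + n/2, β + SS/2) = Inverse-Gamma(5.7, 24.765).
The mode of Inverse-Gamma(a, b) is b/(a+1) = 24.765/6.7 ≈ 3.696.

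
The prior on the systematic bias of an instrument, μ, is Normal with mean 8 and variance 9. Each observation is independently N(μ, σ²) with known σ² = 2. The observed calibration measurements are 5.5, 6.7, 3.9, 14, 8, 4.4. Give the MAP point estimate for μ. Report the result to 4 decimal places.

n = 6; x̄ = (5.5 + 6.7 + 3.9 + 14 + 8 + 4.4)/6 = 42.5/6 = 85/12 ≈ 7.0833.
For a Normal prior and Normal likelihood with known variance, the posterior is Normal; its mode equals its mean, the precision-weighted average.
Prior precision 1/σ₀² = 1/9; data precision n/σ² = 6/2 = 3.
μ̂ = ((1/9)·8 + 3·(85/12)) / (1/9 + 3) = (797/36)/(28/9) = 797/112 ≈ 7.1161.

μ̂_MAP = 7.1161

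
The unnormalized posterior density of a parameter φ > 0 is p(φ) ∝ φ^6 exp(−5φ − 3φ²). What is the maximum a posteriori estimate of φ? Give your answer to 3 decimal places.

φ̂_MAP = 0.667

ℓ'(φ) = 6/φ − 5 − 6φ. Setting this to zero and multiplying by φ: 6φ² + 5φ − 6 = 0.
φ = (−5 + √(5² + 4·6·6)) / (2·6) = (−5 + √169) / 12 = (−5 + 13)/12 = 2/3.
ℓ''(φ) = −6/φ² − 6 < 0, confirming a maximum.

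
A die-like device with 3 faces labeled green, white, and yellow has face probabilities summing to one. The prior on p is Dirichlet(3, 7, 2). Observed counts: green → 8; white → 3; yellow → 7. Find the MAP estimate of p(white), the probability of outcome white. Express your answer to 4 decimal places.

The posterior is Dirichlet(αᵢ + nᵢ) = Dirichlet(11, 10, 9).
For a Dirichlet(a₁,…,a_K) with all aᵢ > 1, the mode has j-th component (aⱼ − 1)/(Σaᵢ − K).
Here Σaᵢ = 30 and K = 3, so p(white) = (10 − 1)/(30 − 3) = 9/27 ≈ 0.3333.

MAP estimate of p(white) = 0.3333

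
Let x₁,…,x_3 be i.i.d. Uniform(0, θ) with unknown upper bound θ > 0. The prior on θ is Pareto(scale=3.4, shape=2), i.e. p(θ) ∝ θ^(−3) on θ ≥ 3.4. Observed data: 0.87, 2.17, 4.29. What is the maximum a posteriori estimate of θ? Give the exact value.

θ̂_MAP = 4.29

The Uniform(0, θ) likelihood is θ^(−n) for θ ≥ max(xᵢ), zero otherwise. Here max(xᵢ) = 4.29.
Posterior ∝ θ^(−3) · θ^(−3) = θ^(−6) on θ ≥ max(3.4, 4.29) = 4.29.
This density is strictly decreasing in θ, so the posterior mode lies at the lower boundary of the support.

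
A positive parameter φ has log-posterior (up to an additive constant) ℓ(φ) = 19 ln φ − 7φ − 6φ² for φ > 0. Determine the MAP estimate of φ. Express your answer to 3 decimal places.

φ̂_MAP = 1.000

ℓ'(φ) = 19/φ − 7 − 12φ. Setting this to zero and multiplying by φ: 12φ² + 7φ − 19 = 0.
φ = (−7 + √(7² + 4·12·19)) / (2·12) = (−7 + √961) / 24 = (−7 + 31)/24 = 1.
ℓ''(φ) = −19/φ² − 12 < 0, confirming a maximum.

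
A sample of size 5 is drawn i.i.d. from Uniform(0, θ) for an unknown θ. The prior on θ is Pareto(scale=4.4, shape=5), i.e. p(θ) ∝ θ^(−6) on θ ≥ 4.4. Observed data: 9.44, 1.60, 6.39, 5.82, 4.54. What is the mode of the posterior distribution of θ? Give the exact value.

θ̂_MAP = 9.44

The Uniform(0, θ) likelihood is θ^(−n) for θ ≥ max(xᵢ), zero otherwise. Here max(xᵢ) = 9.44.
Posterior ∝ θ^(−6) · θ^(−5) = θ^(−11) on θ ≥ max(4.4, 9.44) = 9.44.
This density is strictly decreasing in θ, so the posterior mode lies at the lower boundary of the support.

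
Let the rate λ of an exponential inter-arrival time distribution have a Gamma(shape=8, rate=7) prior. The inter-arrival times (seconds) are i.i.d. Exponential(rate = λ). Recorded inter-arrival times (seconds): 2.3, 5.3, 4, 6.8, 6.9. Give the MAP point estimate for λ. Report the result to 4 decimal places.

The Exponential(rate=λ) likelihood is ∝ λ^n e^(−λΣtᵢ). Here n = 5 and Σtᵢ = 2.3 + 5.3 + 4 + 6.8 + 6.9 = 25.3.
Posterior ∝ λ^7e^(−7λ) · λ^5e^(−25.3λ) = λ^12e^(−32.3λ), i.e. Gamma(13, 32.3).
Mode = (a−1)/b = 12/32.3 ≈ 0.3715.

λ̂_MAP = 0.3715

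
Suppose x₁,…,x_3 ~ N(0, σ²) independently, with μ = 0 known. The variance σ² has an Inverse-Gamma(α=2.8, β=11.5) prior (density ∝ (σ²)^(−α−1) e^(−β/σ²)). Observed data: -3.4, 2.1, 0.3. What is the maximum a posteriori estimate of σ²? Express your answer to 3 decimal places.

Sum of squared deviations about the known mean: SS = (-3.4−0)² + (2.1−0)² + (0.3−0)² = 16.06.
The Normal likelihood contributes (σ²)^(−n/2) exp(−SS/(2σ²)), so the posterior is Inverse-Gamma(α + n/2, β + SS/2) = Inverse-Gamma(4.3, 19.53).
The mode of Inverse-Gamma(a, b) is b/(a+1) = 19.53/5.3 ≈ 3.685.

σ̂²_MAP = 3.685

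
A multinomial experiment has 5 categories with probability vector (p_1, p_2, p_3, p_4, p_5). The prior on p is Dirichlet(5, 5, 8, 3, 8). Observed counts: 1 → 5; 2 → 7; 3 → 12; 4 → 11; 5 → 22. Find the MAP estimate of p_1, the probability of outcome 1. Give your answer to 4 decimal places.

The posterior is Dirichlet(αᵢ + nᵢ) = Dirichlet(10, 12, 20, 14, 30).
For a Dirichlet(a₁,…,a_K) with all aᵢ > 1, the mode has j-th component (aⱼ − 1)/(Σaᵢ − K).
Here Σaᵢ = 86 and K = 5, so p_1 = (10 − 1)/(86 − 5) = 9/81 ≈ 0.1111.

MAP estimate: 0.1111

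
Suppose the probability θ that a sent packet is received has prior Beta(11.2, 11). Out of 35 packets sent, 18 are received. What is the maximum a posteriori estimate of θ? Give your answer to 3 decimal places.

Prior: Beta(11.2, 11).
Data: 18 successes in 35 trials. The binomial likelihood contributes θ^18(1−θ)^17, so the posterior is Beta(11.2+18, 11+17) = Beta(29.2, 28).
For Beta(a, b) with a, b > 1 the mode is (a−1)/(a+b−2) = 28.2/55.2 ≈ 0.511.

θ̂_MAP = 0.511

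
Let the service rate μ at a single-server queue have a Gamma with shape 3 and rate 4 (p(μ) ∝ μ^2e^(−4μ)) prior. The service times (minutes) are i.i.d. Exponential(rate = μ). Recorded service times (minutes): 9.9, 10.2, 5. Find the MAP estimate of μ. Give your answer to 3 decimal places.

μ̂_MAP = 0.172

The Exponential(rate=μ) likelihood is ∝ μ^n e^(−μΣtᵢ). Here n = 3 and Σtᵢ = 9.9 + 10.2 + 5 = 25.1.
Posterior ∝ μ^2e^(−4μ) · μ^3e^(−25.1μ) = μ^5e^(−29.1μ), i.e. Gamma(6, 29.1).
Mode = (a−1)/b = 5/29.1 ≈ 0.172.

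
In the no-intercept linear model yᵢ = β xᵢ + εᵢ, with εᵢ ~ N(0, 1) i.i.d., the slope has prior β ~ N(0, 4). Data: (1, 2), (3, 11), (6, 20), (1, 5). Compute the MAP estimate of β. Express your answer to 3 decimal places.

log p(β | y) = −Σ(yᵢ − βxᵢ)²/(2·1) − β²/(2·4) + const.
Setting the derivative to zero: Σxᵢ(yᵢ − βxᵢ)/1 − β/4 = 0, so β = Σxᵢyᵢ / (Σxᵢ² + σ²/τ²).
Σxᵢyᵢ = 1·2 + 3·11 + 6·20 + 1·5 = 160; Σxᵢ² = 47; σ²/τ² = 0.25.
β̂_MAP = 160 / (47 + 0.25) = 160/47.25 ≈ 3.386.

β̂_MAP = 3.386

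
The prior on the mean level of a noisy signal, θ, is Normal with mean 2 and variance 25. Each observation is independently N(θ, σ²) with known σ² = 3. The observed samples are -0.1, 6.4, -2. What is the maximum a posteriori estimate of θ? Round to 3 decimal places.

n = 3; x̄ = ((-0.1) + 6.4 + (-2))/3 = 4.3/3 = 43/30 ≈ 1.4333.
For a Normal prior and Normal likelihood with known variance, the posterior is Normal; its mode equals its mean, the precision-weighted average.
Prior precision 1/σ₀² = 1/25 = 0.04; data precision n/σ² = 3/3 = 1.
θ̂ = (0.04·2 + 1·(43/30)) / (0.04 + 1) = (227/150)/1.04 = 227/156 ≈ 1.455.

θ̂_MAP = 1.455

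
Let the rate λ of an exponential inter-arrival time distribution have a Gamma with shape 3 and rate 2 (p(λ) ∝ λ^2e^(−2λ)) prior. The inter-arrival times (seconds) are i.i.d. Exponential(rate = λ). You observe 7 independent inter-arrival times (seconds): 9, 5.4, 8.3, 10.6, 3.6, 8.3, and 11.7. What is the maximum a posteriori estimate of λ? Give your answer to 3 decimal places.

λ̂_MAP = 0.153

The Exponential(rate=λ) likelihood is ∝ λ^n e^(−λΣtᵢ). Here n = 7 and Σtᵢ = 9 + 5.4 + 8.3 + 10.6 + 3.6 + 8.3 + 11.7 = 56.9.
Posterior ∝ λ^2e^(−2λ) · λ^7e^(−56.9λ) = λ^9e^(−58.9λ), i.e. Gamma(10, 58.9).
Mode = (a−1)/b = 9/58.9 ≈ 0.153.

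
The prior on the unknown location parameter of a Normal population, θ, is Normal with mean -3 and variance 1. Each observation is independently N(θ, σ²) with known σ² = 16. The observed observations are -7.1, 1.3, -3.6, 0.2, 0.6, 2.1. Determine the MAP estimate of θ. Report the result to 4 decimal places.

n = 6; x̄ = ((-7.1) + 1.3 + (-3.6) + 0.2 + 0.6 + 2.1)/6 = -6.5/6 = -13/12 ≈ -1.0833.
For a Normal prior and Normal likelihood with known variance, the posterior is Normal; its mode equals its mean, the precision-weighted average.
Prior precision 1/σ₀² = 1/1 = 1; data precision n/σ² = 6/16 = 0.375.
θ̂ = (1·(-3) + 0.375·(-13/12)) / (1 + 0.375) = (-3.40625)/1.375 = -109/44 ≈ -2.4773.

θ̂_MAP = -2.4773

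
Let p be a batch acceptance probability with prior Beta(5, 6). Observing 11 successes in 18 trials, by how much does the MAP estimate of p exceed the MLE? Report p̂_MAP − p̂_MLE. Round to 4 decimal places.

Posterior is Beta(16, 13); MAP = (16−1)/(29−2) = 15/27 ≈ 0.55556.
MLE ignores the prior: p̂_MLE = k/n = 11/18 ≈ 0.61111.
Difference = 15/27 − 11/18 = -1/18 ≈ -0.0556.

MAP − MLE = -0.0556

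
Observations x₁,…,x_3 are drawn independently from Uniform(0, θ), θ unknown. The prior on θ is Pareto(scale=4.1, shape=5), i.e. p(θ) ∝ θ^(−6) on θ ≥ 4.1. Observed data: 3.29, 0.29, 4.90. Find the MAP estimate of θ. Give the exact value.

θ̂_MAP = 4.90

The Uniform(0, θ) likelihood is θ^(−n) for θ ≥ max(xᵢ), zero otherwise. Here max(xᵢ) = 4.90.
Posterior ∝ θ^(−6) · θ^(−3) = θ^(−9) on θ ≥ max(4.1, 4.90) = 4.90.
This density is strictly decreasing in θ, so the posterior mode lies at the lower boundary of the support.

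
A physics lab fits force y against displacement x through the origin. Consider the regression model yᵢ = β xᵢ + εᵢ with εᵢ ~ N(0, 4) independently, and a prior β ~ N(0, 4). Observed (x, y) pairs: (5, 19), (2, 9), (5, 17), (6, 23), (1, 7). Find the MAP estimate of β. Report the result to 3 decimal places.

log p(β | y) = −Σ(yᵢ − βxᵢ)²/(2·4) − β²/(2·4) + const.
Setting the derivative to zero: Σxᵢ(yᵢ − βxᵢ)/4 − β/4 = 0, so β = Σxᵢyᵢ / (Σxᵢ² + σ²/τ²).
Σxᵢyᵢ = 5·19 + 2·9 + 5·17 + 6·23 + 1·7 = 343; Σxᵢ² = 91; σ²/τ² = 1.
β̂_MAP = 343 / (91 + 1) = 343/92 ≈ 3.728.

β̂_MAP = 3.728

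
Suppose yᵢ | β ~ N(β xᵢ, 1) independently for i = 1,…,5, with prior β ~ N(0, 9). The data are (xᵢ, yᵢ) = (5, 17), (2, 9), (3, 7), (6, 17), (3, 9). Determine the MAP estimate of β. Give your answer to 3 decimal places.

log p(β | y) = −Σ(yᵢ − βxᵢ)²/(2·1) − β²/(2·9) + const.
Setting the derivative to zero: Σxᵢ(yᵢ − βxᵢ)/1 − β/9 = 0, so β = Σxᵢyᵢ / (Σxᵢ² + σ²/τ²).
Σxᵢyᵢ = 5·17 + 2·9 + 3·7 + 6·17 + 3·9 = 253; Σxᵢ² = 83; σ²/τ² = 1/9.
β̂_MAP = 253 / (83 + 1/9) = 253/(748/9) = 207/68 ≈ 3.044.

β̂_MAP = 3.044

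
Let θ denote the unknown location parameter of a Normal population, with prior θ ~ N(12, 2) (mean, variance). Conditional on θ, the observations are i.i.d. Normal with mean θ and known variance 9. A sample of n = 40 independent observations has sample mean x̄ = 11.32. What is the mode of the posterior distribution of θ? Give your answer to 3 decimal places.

n = 40, x̄ = 11.32.
For a Normal prior and Normal likelihood with known variance, the posterior is Normal; its mode equals its mean, the precision-weighted average.
Prior precision 1/σ₀² = 1/2 = 0.5; data precision n/σ² = 40/9.
θ̂ = (0.5·12 + (40/9)·11.32) / (0.5 + 40/9) = (2534/45)/(89/18) = 5068/445 ≈ 11.389.

θ̂_MAP = 11.389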